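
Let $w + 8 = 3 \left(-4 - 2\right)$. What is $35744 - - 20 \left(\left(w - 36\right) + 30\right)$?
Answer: $35104$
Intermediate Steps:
$w = -26$ ($w = -8 + 3 \left(-4 - 2\right) = -8 + 3 \left(-6\right) = -8 - 18 = -26$)
$35744 - - 20 \left(\left(w - 36\right) + 30\right) = 35744 - - 20 \left(\left(-26 - 36\right) + 30\right) = 35744 - - 20 \left(-62 + 30\right) = 35744 - \left(-20\right) \left(-32\right) = 35744 - 640 = 35104$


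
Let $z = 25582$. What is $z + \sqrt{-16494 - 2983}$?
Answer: $25582 + i \sqrt{19477} \approx 25582.0 + 139.56 i$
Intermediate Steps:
$z + \sqrt{-16494 - 2983} = 25582 + \sqrt{-16494 - 2983} = 25582 + \sqrt{-19477} = 25582 + i \sqrt{19477}$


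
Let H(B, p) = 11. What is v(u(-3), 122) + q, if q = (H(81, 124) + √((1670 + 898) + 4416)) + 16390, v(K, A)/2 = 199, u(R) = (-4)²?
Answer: 16799 + 6*√194 ≈ 16883.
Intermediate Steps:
u(R) = 16
v(K, A) = 398 (v(K, A) = 2*199 = 398)
q = 16401 + 6*√194 (q = (11 + √((1670 + 898) + 4416)) + 16390 = (11 + √(2568 + 4416)) + 16390 = (11 + √6984) + 16390 = (11 + 6*√194) + 16390 = 16401 + 6*√194 ≈ 16485.)
v(u(-3), 122) + q = 398 + (16401 + 6*√194) = 16799 + 6*√194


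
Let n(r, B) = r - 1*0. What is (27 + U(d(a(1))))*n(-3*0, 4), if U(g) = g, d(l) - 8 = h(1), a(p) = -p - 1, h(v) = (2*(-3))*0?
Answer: 0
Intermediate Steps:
h(v) = 0 (h(v) = -6*0 = 0)
a(p) = -1 - p
n(r, B) = r (n(r, B) = r + 0 = r)
d(l) = 8 (d(l) = 8 + 0 = 8)
(27 + U(d(a(1))))*n(-3*0, 4) = (27 + 8)*(-3*0) = 35*0 = 0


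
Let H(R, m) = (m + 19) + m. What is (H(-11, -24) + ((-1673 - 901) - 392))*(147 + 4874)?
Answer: -15037895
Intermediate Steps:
H(R, m) = 19 + 2*m (H(R, m) = (19 + m) + m = 19 + 2*m)
(H(-11, -24) + ((-1673 - 901) - 392))*(147 + 4874) = ((19 + 2*(-24)) + ((-1673 - 901) - 392))*(147 + 4874) = ((19 - 48) + (-2574 - 392))*5021 = (-29 - 2966)*5021 = -2995*5021 = -15037895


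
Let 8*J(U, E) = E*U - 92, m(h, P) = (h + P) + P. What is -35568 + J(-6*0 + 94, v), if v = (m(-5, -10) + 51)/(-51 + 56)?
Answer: -177592/5 ≈ -35518.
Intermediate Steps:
m(h, P) = h + 2*P (m(h, P) = (P + h) + P = h + 2*P)
v = 26/5 (v = ((-5 + 2*(-10)) + 51)/(-51 + 56) = ((-5 - 20) + 51)/5 = (-25 + 51)*(⅕) = 26*(⅕) = 26/5 ≈ 5.2000)
J(U, E) = -23/2 + E*U/8 (J(U, E) = (E*U - 92)/8 = (-92 + E*U)/8 = -23/2 + E*U/8)
-35568 + J(-6*0 + 94, v) = -35568 + (-23/2 + (⅛)*(26/5)*(-6*0 + 94)) = -35568 + (-23/2 + (⅛)*(26/5)*(0 + 94)) = -35568 + (-23/2 + (⅛)*(26/5)*94) = -35568 + (-23/2 + 611/10) = -35568 + 248/5 = -177592/5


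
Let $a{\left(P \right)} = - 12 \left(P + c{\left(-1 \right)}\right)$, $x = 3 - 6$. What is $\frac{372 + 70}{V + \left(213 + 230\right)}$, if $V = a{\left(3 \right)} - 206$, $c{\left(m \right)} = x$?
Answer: $\frac{442}{237} \approx 1.865$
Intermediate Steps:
$x = -3$ ($x = 3 - 6 = -3$)
$c{\left(m \right)} = -3$
$a{\left(P \right)} = 36 - 12 P$ ($a{\left(P \right)} = - 12 \left(P - 3\right) = - 12 \left(-3 + P\right) = 36 - 12 P$)
$V = -206$ ($V = \left(36 - 36\right) - 206 = 0 - 206 = -206$)
$\frac{372 + 70}{V + \left(213 + 230\right)} = \frac{372 + 70}{-206 + \left(213 + 230\right)} = \frac{442}{-206 + 443} = \frac{442}{237}$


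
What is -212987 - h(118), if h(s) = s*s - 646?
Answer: -226265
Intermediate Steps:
h(s) = -646 + s² (h(s) = s² - 646 = -646 + s²)
-212987 - h(118) = -212987 - (-646 + 118²) = -212987 - (-646 + 13924) = -212987 - 1*13278 = -212987 - 13278 = -226265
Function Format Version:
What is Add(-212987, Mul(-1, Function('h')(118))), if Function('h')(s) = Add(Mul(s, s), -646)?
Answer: -226265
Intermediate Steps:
Function('h')(s) = Add(-646, Pow(s, 2)) (Function('h')(s) = Add(Pow(s, 2), -646) = Add(-646, Pow(s, 2)))
Add(-212987, Mul(-1, Function('h')(118))) = Add(-212987, Mul(-1, Add(-646, Pow(118, 2)))) = Add(-212987, Mul(-1, Add(-646, 13924))) = Add(-212987, Mul(-1, 13278)) = Add(-212987, -13278) = -226265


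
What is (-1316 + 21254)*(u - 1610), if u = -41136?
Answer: -852269748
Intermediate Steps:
(-1316 + 21254)*(u - 1610) = (-1316 + 21254)*(-41136 - 1610) = 19938*(-42746) = -852269748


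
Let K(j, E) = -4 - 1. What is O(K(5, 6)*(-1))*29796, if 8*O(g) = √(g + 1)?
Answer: 7449*√6/2 ≈ 9123.1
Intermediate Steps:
K(j, E) = -5
O(g) = √(1 + g)/8 (O(g) = √(g + 1)/8 = √(1 + g)/8)
O(K(5, 6)*(-1))*29796 = (√(1 - 5*(-1))/8)*29796 = (√(1 + 5)/8)*29796 = (√6/8)*29796 = 7449*√6/2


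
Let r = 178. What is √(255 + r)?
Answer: √433 ≈ 20.809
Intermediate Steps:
√(255 + r) = √(255 + 178) = √433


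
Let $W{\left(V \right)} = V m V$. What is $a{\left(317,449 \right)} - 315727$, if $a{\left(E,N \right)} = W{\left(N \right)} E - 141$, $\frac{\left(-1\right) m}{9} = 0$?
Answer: $-315868$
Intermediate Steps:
$m = 0$ ($m = \left(-9\right) 0 = 0$)
$W{\left(V \right)} = 0$ ($W{\left(V \right)} = V 0 V = 0 V = 0$)
$a{\left(E,N \right)} = -141$ ($a{\left(E,N \right)} = 0 E - 141 = 0 - 141 = -141$)
$a{\left(317,449 \right)} - 315727 = -141 - 315727 = -315868$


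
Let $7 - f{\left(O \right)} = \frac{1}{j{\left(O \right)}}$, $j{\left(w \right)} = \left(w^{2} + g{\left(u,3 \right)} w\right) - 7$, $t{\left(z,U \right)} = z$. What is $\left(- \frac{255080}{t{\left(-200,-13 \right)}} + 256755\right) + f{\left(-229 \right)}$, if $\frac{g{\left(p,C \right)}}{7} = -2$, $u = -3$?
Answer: $\frac{2871440187}{11128} \approx 2.5804 \cdot 10^{5}$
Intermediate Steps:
$g{\left(p,C \right)} = -14$ ($g{\left(p,C \right)} = 7 \left(-2\right) = -14$)
$j{\left(w \right)} = -7 + w^{2} - 14 w$ ($j{\left(w \right)} = \left(w^{2} - 14 w\right) - 7 = -7 + w^{2} - 14 w$)
$f{\left(O \right)} = 7 - \frac{1}{-7 + O^{2} - 14 O}$
$\left(- \frac{255080}{t{\left(-200,-13 \right)}} + 256755\right) + f{\left(-229 \right)} = \left(- \frac{255080}{-200} + 256755\right) + \frac{-50 - -22442 + 7 \left(-229\right)^{2}}{-7 + \left(-229\right)^{2} - -3206} = \left(\left(-255080\right) \left(- \frac{1}{200}\right) + 256755\right) + \frac{-50 + 22442 + 7 \cdot 52441}{-7 + 52441 + 3206} = \left(\frac{6377}{5} + 256755\right) + \frac{-50 + 22442 + 367087}{55640} = \frac{1290152}{5} + \frac{1}{55640} \cdot 389479 = \frac{1290152}{5} + \frac{389479}{55640} = \frac{2871440187}{11128}$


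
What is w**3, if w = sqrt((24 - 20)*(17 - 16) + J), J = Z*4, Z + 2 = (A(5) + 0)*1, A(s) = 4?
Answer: 24*sqrt(3) ≈ 41.569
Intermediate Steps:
Z = 2 (Z = -2 + (4 + 0)*1 = -2 + 4*1 = -2 + 4 = 2)
J = 8 (J = 2*4 = 8)
w = 2*sqrt(3) (w = sqrt((24 - 20)*(17 - 16) + 8) = sqrt(4*1 + 8) = sqrt(4 + 8) = sqrt(12) = 2*sqrt(3) ≈ 3.4641)
w**3 = (2*sqrt(3))**3 = 24*sqrt(3)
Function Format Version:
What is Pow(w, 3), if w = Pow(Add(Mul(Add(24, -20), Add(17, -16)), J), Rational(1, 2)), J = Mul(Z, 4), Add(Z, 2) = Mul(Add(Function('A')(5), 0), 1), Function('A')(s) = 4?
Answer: Mul(24, Pow(3, Rational(1, 2))) ≈ 41.569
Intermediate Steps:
Z = 2 (Z = Add(-2, Mul(Add(4, 0), 1)) = Add(-2, Mul(4, 1)) = Add(-2, 4) = 2)
J = 8 (J = Mul(2, 4) = 8)
w = Mul(2, Pow(3, Rational(1, 2))) (w = Pow(Add(Mul(Add(24, -20), Add(17, -16)), 8), Rational(1, 2)) = Pow(Add(Mul(4, 1), 8), Rational(1, 2)) = Pow(Add(4, 8), Rational(1, 2)) = Pow(12, Rational(1, 2)) = Mul(2, Pow(3, Rational(1, 2))) ≈ 3.4641)
Pow(w, 3) = Pow(Mul(2, Pow(3, Rational(1, 2))), 3) = Mul(24, Pow(3, Rational(1, 2)))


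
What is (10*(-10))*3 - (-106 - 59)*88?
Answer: 14220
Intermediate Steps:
(10*(-10))*3 - (-106 - 59)*88 = -100*3 - (-165)*88 = -300 - 1*(-14520) = -300 + 14520 = 14220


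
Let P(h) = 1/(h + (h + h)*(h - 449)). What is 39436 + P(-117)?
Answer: 5218447573/132327 ≈ 39436.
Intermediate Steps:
P(h) = 1/(h + 2*h*(-449 + h)) (P(h) = 1/(h + (2*h)*(-449 + h)) = 1/(h + 2*h*(-449 + h)))
39436 + P(-117) = 39436 + 1/((-117)*(-897 + 2*(-117))) = 39436 - 1/(117*(-897 - 234)) = 39436 - 1/117/(-1131) = 39436 - 1/117*(-1/1131) = 39436 + 1/132327 = 5218447573/132327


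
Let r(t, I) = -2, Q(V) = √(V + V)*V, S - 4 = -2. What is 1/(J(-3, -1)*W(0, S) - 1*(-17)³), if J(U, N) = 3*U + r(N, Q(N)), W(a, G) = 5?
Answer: 1/4858 ≈ 0.00020585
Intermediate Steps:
S = 2 (S = 4 - 2 = 2)
Q(V) = √2*V^(3/2) (Q(V) = √(2*V)*V = (√2*√V)*V = √2*V^(3/2))
J(U, N) = -2 + 3*U (J(U, N) = 3*U - 2 = -2 + 3*U)
1/(J(-3, -1)*W(0, S) - 1*(-17)³) = 1/((-2 + 3*(-3))*5 - 1*(-17)³) = 1/((-2 - 9)*5 - 1*(-4913)) = 1/(-11*5 + 4913) = 1/(-55 + 4913) = 1/4858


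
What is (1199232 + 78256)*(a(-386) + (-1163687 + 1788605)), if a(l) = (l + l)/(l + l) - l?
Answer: 798819633840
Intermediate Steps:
a(l) = 1 - l (a(l) = (2*l)/((2*l)) - l = (2*l)*(1/(2*l)) - l = 1 - l)
(1199232 + 78256)*(a(-386) + (-1163687 + 1788605)) = (1199232 + 78256)*((1 - 1*(-386)) + (-1163687 + 1788605)) = 1277488*((1 + 386) + 624918) = 1277488*(387 + 624918) = 1277488*625305 = 798819633840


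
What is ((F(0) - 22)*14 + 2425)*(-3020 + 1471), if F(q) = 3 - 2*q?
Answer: -3344291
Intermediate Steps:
((F(0) - 22)*14 + 2425)*(-3020 + 1471) = (((3 - 2*0) - 22)*14 + 2425)*(-3020 + 1471) = (((3 + 0) - 22)*14 + 2425)*(-1549) = ((3 - 22)*14 + 2425)*(-1549) = (-19*14 + 2425)*(-1549) = (-266 + 2425)*(-1549) = 2159*(-1549) = -3344291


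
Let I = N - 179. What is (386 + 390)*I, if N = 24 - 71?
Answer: -175376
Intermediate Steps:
N = -47
I = -226 (I = -47 - 179 = -226)
(386 + 390)*I = (386 + 390)*(-226) = 776*(-226) = -175376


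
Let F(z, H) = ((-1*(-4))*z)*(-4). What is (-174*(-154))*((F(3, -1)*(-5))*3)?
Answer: 19293120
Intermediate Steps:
F(z, H) = -16*z (F(z, H) = (4*z)*(-4) = -16*z)
(-174*(-154))*((F(3, -1)*(-5))*3) = (-174*(-154))*((-16*3*(-5))*3) = 26796*(-48*(-5)*3) = 26796*(240*3) = 26796*720 = 19293120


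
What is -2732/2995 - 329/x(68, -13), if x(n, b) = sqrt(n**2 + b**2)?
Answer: -2732/2995 - 329*sqrt(4793)/4793 ≈ -5.6644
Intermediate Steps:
x(n, b) = sqrt(b**2 + n**2)
-2732/2995 - 329/x(68, -13) = -2732/2995 - 329/sqrt((-13)**2 + 68**2) = -2732*1/2995 - 329/sqrt(169 + 4624) = -2732/2995 - 329*sqrt(4793)/4793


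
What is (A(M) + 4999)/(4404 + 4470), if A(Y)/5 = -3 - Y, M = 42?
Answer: 2387/4437 ≈ 0.53798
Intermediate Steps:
A(Y) = -15 - 5*Y (A(Y) = 5*(-3 - Y) = -15 - 5*Y)
(A(M) + 4999)/(4404 + 4470) = ((-15 - 5*42) + 4999)/(4404 + 4470) = ((-15 - 210) + 4999)/8874 = (-225 + 4999)*(1/8874) = 4774*(1/8874) = 2387/4437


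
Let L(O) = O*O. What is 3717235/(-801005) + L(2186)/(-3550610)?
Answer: -1702613105233/284405636305 ≈ -5.9866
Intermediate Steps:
L(O) = O²
3717235/(-801005) + L(2186)/(-3550610) = 3717235/(-801005) + 2186²/(-3550610) = 3717235*(-1/801005) + 4778596*(-1/3550610) = -743447/160201 - 2389298/1775305 = -1702613105233/284405636305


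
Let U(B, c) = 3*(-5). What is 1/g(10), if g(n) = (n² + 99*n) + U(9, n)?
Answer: 1/1075 ≈ 0.00093023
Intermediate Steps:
U(B, c) = -15
g(n) = -15 + n² + 99*n (g(n) = (n² + 99*n) - 15 = -15 + n² + 99*n)
1/g(10) = 1/(-15 + 10² + 99*10) = 1/(-15 + 100 + 990) = 1/1075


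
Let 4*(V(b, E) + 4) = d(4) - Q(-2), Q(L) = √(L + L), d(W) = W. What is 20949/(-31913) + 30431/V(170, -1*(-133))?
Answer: -11654509149/1180781 + 60862*I/37 ≈ -9870.2 + 1644.9*I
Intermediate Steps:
Q(L) = √2*√L (Q(L) = √(2*L) = √2*√L)
V(b, E) = -3 - I/2 (V(b, E) = -4 + (4 - √2*√(-2))/4 = -4 + (4 - √2*I*√2)/4 = -4 + (4 - 2*I)/4 = -4 + (1 - I/2) = -3 - I/2)
20949/(-31913) + 30431/V(170, -1*(-133)) = 20949/(-31913) + 30431/(-3 - I/2) = 20949*(-1/31913) + 30431*(4*(-3 + I/2)/37) = -20949/31913 + 121724*(-3 + I/2)/37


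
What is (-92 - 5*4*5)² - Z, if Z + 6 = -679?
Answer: 37549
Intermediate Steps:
Z = -685 (Z = -6 - 679 = -685)
(-92 - 5*4*5)² - Z = (-92 - 5*4*5)² - 1*(-685) = (-92 - 20*5)² + 685 = (-92 - 100)² + 685 = (-192)² + 685 = 36864 + 685 = 37549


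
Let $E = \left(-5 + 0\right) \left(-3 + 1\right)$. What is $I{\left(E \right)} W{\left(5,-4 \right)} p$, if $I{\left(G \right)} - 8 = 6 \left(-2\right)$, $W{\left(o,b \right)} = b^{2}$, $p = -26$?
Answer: $1664$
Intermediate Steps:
$E = 10$ ($E = \left(-5\right) \left(-2\right) = 10$)
$I{\left(G \right)} = -4$ ($I{\left(G \right)} = 8 + 6 \left(-2\right) = 8 - 12 = -4$)
$I{\left(E \right)} W{\left(5,-4 \right)} p = - 4 \left(-4\right)^{2} \left(-26\right) = \left(-4\right) 16 \left(-26\right) = \left(-64\right) \left(-26\right) = 1664$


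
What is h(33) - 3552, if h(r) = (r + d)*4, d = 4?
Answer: -3404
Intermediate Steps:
h(r) = 16 + 4*r (h(r) = (r + 4)*4 = (4 + r)*4 = 16 + 4*r)
h(33) - 3552 = (16 + 4*33) - 3552 = (16 + 132) - 3552 = 148 - 3552 = -3404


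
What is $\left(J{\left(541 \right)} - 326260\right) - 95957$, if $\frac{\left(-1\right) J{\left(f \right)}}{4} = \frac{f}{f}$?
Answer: $-422221$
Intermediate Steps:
$J{\left(f \right)} = -4$ ($J{\left(f \right)} = - 4 \frac{f}{f} = \left(-4\right) 1 = -4$)
$\left(J{\left(541 \right)} - 326260\right) - 95957 = \left(-4 - 326260\right) - 95957 = -326264 - 95957 = -422221$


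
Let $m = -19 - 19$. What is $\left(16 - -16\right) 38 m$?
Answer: $-46208$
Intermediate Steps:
$m = -38$ ($m = -19 - 19 = -38$)
$\left(16 - -16\right) 38 m = \left(16 - -16\right) 38 \left(-38\right) = \left(16 + 16\right) 38 \left(-38\right) = 32 \cdot 38 \left(-38\right) = 1216 \left(-38\right) = -46208$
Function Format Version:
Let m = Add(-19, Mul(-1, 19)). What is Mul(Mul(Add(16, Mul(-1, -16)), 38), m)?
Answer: -46208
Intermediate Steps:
m = -38 (m = Add(-19, -19) = -38)
Mul(Mul(Add(16, Mul(-1, -16)), 38), m) = Mul(Mul(Add(16, Mul(-1, -16)), 38), -38) = Mul(Mul(Add(16, 16), 38), -38) = Mul(Mul(32, 38), -38) = Mul(1216, -38) = -46208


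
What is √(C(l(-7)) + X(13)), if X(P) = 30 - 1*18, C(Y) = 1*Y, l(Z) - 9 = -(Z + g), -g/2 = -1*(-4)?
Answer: 6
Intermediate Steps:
g = -8 (g = -(-2)*(-4) = -2*4 = -8)
l(Z) = 17 - Z (l(Z) = 9 - (Z - 8) = 9 - (-8 + Z) = 9 + (8 - Z) = 17 - Z)
C(Y) = Y
X(P) = 12 (X(P) = 30 - 18 = 12)
√(C(l(-7)) + X(13)) = √((17 - 1*(-7)) + 12) = √((17 + 7) + 12) = √(24 + 12) = √36 = 6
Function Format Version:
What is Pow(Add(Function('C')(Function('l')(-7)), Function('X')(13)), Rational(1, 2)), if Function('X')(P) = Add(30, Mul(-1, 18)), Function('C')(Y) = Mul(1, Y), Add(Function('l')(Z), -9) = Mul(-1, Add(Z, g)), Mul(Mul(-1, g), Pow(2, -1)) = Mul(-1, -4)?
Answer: 6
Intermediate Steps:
g = -8 (g = Mul(-2, Mul(-1, -4)) = Mul(-2, 4) = -8)
Function('l')(Z) = Add(17, Mul(-1, Z)) (Function('l')(Z) = Add(9, Mul(-1, Add(Z, -8))) = Add(9, Mul(-1, Add(-8, Z))) = Add(9, Add(8, Mul(-1, Z))) = Add(17, Mul(-1, Z)))
Function('C')(Y) = Y
Function('X')(P) = 12 (Function('X')(P) = Add(30, -18) = 12)
Pow(Add(Function('C')(Function('l')(-7)), Function('X')(13)), Rational(1, 2)) = Pow(Add(Add(17, Mul(-1, -7)), 12), Rational(1, 2)) = Pow(Add(Add(17, 7), 12), Rational(1, 2)) = Pow(Add(24, 12), Rational(1, 2)) = Pow(36, Rational(1, 2)) = 6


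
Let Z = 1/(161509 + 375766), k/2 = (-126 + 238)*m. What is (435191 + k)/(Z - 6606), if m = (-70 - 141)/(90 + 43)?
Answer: -4438899965175/67435534331 ≈ -65.824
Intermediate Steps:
m = -211/133 ≈ -1.5865
k = -6752/19 (k = 2*((-126 + 238)*(-211/133)) = 2*(112*(-211/133)) = 2*(-3376/19) = -6752/19 ≈ -355.37)
Z = 1/537275 ≈ 1.8612e-6
(435191 + k)/(Z - 6606) = (435191 - 6752/19)/(1/537275 - 6606) = 8261877/(19*(-3549238649/537275)) = (8261877/19)*(-537275/3549238649) = -4438899965175/67435534331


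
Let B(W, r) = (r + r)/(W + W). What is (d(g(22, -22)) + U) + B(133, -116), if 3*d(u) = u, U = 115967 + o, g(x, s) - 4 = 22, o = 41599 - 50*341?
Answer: 56068994/399 ≈ 1.4052e+5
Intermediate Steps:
o = 24549 (o = 41599 - 1*17050 = 41599 - 17050 = 24549)
g(x, s) = 26 (g(x, s) = 4 + 22 = 26)
B(W, r) = r/W (B(W, r) = (2*r)/((2*W)) = (2*r)*(1/(2*W)) = r/W)
U = 140516 (U = 115967 + 24549 = 140516)
d(u) = u/3
(d(g(22, -22)) + U) + B(133, -116) = ((⅓)*26 + 140516) - 116/133 = (26/3 + 140516) - 116*1/133 = 421574/3 - 116/133 = 56068994/399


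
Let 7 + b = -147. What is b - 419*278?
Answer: -116636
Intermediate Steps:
b = -154 (b = -7 - 147 = -154)
b - 419*278 = -154 - 419*278 = -154 - 116482 = -116636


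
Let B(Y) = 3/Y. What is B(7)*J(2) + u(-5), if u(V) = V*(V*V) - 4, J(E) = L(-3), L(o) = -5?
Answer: -918/7 ≈ -131.14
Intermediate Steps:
J(E) = -5
u(V) = -4 + V³ (u(V) = V*V² - 4 = V³ - 4 = -4 + V³)
B(7)*J(2) + u(-5) = (3/7)*(-5) + (-4 + (-5)³) = (3*(⅐))*(-5) + (-4 - 125) = (3/7)*(-5) - 129 = -15/7 - 129 = -918/7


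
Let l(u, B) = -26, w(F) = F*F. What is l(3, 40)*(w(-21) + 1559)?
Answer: -52000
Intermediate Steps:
w(F) = F²
l(3, 40)*(w(-21) + 1559) = -26*((-21)² + 1559) = -26*(441 + 1559) = -26*2000 = -52000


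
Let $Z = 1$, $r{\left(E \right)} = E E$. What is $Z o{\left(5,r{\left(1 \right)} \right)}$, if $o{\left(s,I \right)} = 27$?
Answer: $27$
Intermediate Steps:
$r{\left(E \right)} = E^{2}$
$Z o{\left(5,r{\left(1 \right)} \right)} = 1 \cdot 27 = 27$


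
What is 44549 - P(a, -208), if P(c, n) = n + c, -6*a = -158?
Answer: 134192/3 ≈ 44731.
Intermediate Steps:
a = 79/3 (a = -1/6*(-158) = 79/3 ≈ 26.333)
P(c, n) = c + n
44549 - P(a, -208) = 44549 - (79/3 - 208) = 44549 - 1*(-545/3) = 44549 + 545/3 = 134192/3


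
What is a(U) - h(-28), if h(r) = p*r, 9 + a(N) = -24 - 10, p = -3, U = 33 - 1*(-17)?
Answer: -127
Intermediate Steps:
U = 50 (U = 33 + 17 = 50)
a(N) = -43 (a(N) = -9 + (-24 - 10) = -9 - 34 = -43)
h(r) = -3*r
a(U) - h(-28) = -43 - (-3)*(-28) = -43 - 1*84 = -43 - 84 = -127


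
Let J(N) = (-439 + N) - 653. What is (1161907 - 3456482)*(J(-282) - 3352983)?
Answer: 7696823713275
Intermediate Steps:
J(N) = -1092 + N
(1161907 - 3456482)*(J(-282) - 3352983) = (1161907 - 3456482)*((-1092 - 282) - 3352983) = -2294575*(-1374 - 3352983) = -2294575*(-3354357) = 7696823713275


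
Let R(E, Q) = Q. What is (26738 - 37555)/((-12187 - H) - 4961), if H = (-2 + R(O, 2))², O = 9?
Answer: 10817/17148 ≈ 0.63080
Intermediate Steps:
H = 0 (H = (-2 + 2)² = 0² = 0)
(26738 - 37555)/((-12187 - H) - 4961) = (26738 - 37555)/((-12187 - 1*0) - 4961) = -10817/((-12187 + 0) - 4961) = -10817/(-12187 - 4961) = -10817/(-17148) = -10817*(-1/17148) = 10817/17148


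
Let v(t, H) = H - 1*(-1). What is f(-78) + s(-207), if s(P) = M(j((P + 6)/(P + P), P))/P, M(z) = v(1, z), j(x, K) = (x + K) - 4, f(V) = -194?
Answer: -5512891/28566 ≈ -192.99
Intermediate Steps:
j(x, K) = -4 + K + x (j(x, K) = (K + x) - 4 = -4 + K + x)
v(t, H) = 1 + H (v(t, H) = H + 1 = 1 + H)
M(z) = 1 + z
s(P) = (-3 + P + (6 + P)/(2*P))/P (s(P) = (1 + (-4 + P + (P + 6)/(P + P)))/P = (1 + (-4 + P + (6 + P)/((2*P))))/P = (1 + (-4 + P + (6 + P)*(1/(2*P))))/P = (1 + (-4 + P + (6 + P)/(2*P)))/P = (-3 + P + (6 + P)/(2*P))/P)
f(-78) + s(-207) = -194 + (1 + 3/(-207)² - 5/2/(-207)) = -194 + (1 + 3*(1/42849) - 5/2*(-1/207)) = -194 + (1 + 1/14283 + 5/414) = -194 + 28913/28566 = -5512891/28566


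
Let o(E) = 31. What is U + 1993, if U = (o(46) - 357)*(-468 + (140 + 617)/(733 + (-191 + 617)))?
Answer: 178889417/1159 ≈ 1.5435e+5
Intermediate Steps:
U = 176579530/1159 (U = (31 - 357)*(-468 + (140 + 617)/(733 + (-191 + 617))) = -326*(-468 + 757/(733 + 426)) = -326*(-468 + 757/1159) = -326*(-541655/1159) = 176579530/1159 ≈ 1.5236e+5)
U + 1993 = 176579530/1159 + 1993 = 178889417/1159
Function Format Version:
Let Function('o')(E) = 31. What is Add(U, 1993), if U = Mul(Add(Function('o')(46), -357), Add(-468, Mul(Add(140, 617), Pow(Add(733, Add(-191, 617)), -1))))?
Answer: Rational(178889417, 1159) ≈ 1.5435e+5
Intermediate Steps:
U = Rational(176579530, 1159) (U = Mul(Add(31, -357), Add(-468, Mul(Add(140, 617), Pow(Add(733, Add(-191, 617)), -1)))) = Mul(-326, Add(-468, Mul(757, Pow(Add(733, 426), -1)))) = Mul(-326, Add(-468, Mul(757, Pow(1159, -1)))) = Mul(-326, Add(-468, Mul(757, Rational(1, 1159)))) = Mul(-326, Add(-468, Rational(757, 1159))) = Mul(-326, Rational(-541655, 1159)) = Rational(176579530, 1159) ≈ 1.5236e+5)
Add(U, 1993) = Add(Rational(176579530, 1159), 1993) = Rational(178889417, 1159)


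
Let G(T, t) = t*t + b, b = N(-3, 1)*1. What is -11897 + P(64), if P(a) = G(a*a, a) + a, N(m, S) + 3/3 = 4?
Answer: -7734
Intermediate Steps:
N(m, S) = 3 (N(m, S) = -1 + 4 = 3)
b = 3 (b = 3*1 = 3)
G(T, t) = 3 + t² (G(T, t) = t*t + 3 = t² + 3 = 3 + t²)
P(a) = 3 + a + a² (P(a) = (3 + a²) + a = 3 + a + a²)
-11897 + P(64) = -11897 + (3 + 64 + 64²) = -11897 + (3 + 64 + 4096) = -11897 + 4163 = -7734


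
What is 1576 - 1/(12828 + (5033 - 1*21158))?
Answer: 5196073/3297 ≈ 1576.0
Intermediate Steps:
1576 - 1/(12828 + (5033 - 1*21158)) = 1576 - 1/(12828 + (5033 - 21158)) = 1576 - 1/(12828 - 16125) = 1576 - 1/(-3297) = 1576 - 1*(-1/3297) = 1576 + 1/3297 = 5196073/3297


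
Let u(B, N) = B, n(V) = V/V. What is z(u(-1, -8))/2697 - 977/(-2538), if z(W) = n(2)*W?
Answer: 877477/2281662 ≈ 0.38458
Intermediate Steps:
n(V) = 1
z(W) = W (z(W) = 1*W = W)
z(u(-1, -8))/2697 - 977/(-2538) = -1/2697 - 977/(-2538) = -1*1/2697 - 977*(-1/2538) = -1/2697 + 977/2538 = 877477/2281662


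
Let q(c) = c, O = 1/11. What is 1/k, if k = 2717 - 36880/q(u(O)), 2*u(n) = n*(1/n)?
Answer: -1/71043 ≈ -1.4076e-5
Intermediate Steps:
O = 1/11 ≈ 0.090909
u(n) = 1/2 (u(n) = (n*(1/n))/2 = (n/n)/2 = (1/2)*1 = 1/2)
k = -71043 (k = 2717 - 36880/1/2 = 2717 - 36880*2 = 2717 - 73760 = -71043)
1/k = 1/(-71043) = -1/71043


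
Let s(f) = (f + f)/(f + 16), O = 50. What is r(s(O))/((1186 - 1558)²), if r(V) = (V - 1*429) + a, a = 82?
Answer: -11401/4566672 ≈ -0.0024966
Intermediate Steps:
s(f) = 2*f/(16 + f) (s(f) = (2*f)/(16 + f) = 2*f/(16 + f))
r(V) = -347 + V (r(V) = (V - 1*429) + 82 = (V - 429) + 82 = (-429 + V) + 82 = -347 + V)
r(s(O))/((1186 - 1558)²) = (-347 + 2*50/(16 + 50))/((1186 - 1558)²) = (-347 + 2*50/66)/((-372)²) = (-347 + 2*50*(1/66))/138384 = (-347 + 50/33)*(1/138384) = -11401/33*1/138384 = -11401/4566672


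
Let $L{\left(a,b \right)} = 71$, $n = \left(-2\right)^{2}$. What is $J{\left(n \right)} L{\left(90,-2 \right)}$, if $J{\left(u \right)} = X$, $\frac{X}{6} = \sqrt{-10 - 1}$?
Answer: $426 i \sqrt{11} \approx 1412.9 i$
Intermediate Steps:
$n = 4$
$X = 6 i \sqrt{11}$ ($X = 6 \sqrt{-10 - 1} = 6 \sqrt{-11} = 6 i \sqrt{11} \approx 19.9 i$)
$J{\left(u \right)} = 6 i \sqrt{11}$
$J{\left(n \right)} L{\left(90,-2 \right)} = 6 i \sqrt{11} \cdot 71 = 426 i \sqrt{11}$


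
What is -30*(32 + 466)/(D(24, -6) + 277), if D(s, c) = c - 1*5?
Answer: -7470/133 ≈ -56.165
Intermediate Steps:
D(s, c) = -5 + c (D(s, c) = c - 5 = -5 + c)
-30*(32 + 466)/(D(24, -6) + 277) = -30*(32 + 466)/((-5 - 6) + 277) = -14940/(-11 + 277) = -14940/266 = -30*249/133 = -7470/133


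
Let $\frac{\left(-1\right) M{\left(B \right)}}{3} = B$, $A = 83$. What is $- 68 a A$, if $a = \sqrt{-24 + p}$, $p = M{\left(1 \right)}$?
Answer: $- 16932 i \sqrt{3} \approx - 29327.0 i$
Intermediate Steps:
$M{\left(B \right)} = - 3 B$
$p = -3$ ($p = \left(-3\right) 1 = -3$)
$a = 3 i \sqrt{3}$ ($a = \sqrt{-24 - 3} = \sqrt{-27} = 3 i \sqrt{3} \approx 5.1962 i$)
$- 68 a A = - 68 \cdot 3 i \sqrt{3} \cdot 83 = - 204 i \sqrt{3} \cdot 83 = - 16932 i \sqrt{3}$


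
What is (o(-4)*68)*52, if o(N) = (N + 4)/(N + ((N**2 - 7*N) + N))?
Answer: 0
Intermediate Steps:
o(N) = (4 + N)/(N**2 - 5*N) (o(N) = (4 + N)/(N + (N**2 - 6*N)) = (4 + N)/(N**2 - 5*N))
(o(-4)*68)*52 = (((4 - 4)/((-4)*(-5 - 4)))*68)*52 = (-1/4*0/(-9)*68)*52 = (-1/4*(-1/9)*0*68)*52 = (0*68)*52 = 0*52 = 0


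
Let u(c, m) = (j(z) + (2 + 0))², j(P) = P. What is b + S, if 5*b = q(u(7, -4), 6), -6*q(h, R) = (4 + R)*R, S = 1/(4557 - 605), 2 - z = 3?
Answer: -7903/3952 ≈ -1.9997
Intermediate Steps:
z = -1 (z = 2 - 1*3 = 2 - 3 = -1)
S = 1/3952 ≈ 0.00025304
u(c, m) = 1 (u(c, m) = (-1 + (2 + 0))² = (-1 + 2)² = 1² = 1)
q(h, R) = -R*(4 + R)/6 (q(h, R) = -(4 + R)*R/6 = -R*(4 + R)/6)
b = -2 (b = (-⅙*6*(4 + 6))/5 = (-⅙*6*10)/5 = (⅕)*(-10) = -2)
b + S = -2 + 1/3952 = -7903/3952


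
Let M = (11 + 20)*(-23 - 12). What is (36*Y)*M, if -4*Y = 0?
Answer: 0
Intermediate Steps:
Y = 0 (Y = -¼*0 = 0)
M = -1085 (M = 31*(-35) = -1085)
(36*Y)*M = (36*0)*(-1085) = 0*(-1085) = 0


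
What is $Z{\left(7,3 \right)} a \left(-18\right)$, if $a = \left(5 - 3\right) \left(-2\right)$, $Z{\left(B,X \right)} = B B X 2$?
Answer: $21168$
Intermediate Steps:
$Z{\left(B,X \right)} = 2 X B^{2}$ ($Z{\left(B,X \right)} = X B^{2} \cdot 2 = 2 X B^{2}$)
$a = -4$ ($a = 2 \left(-2\right) = -4$)
$Z{\left(7,3 \right)} a \left(-18\right) = 2 \cdot 3 \cdot 7^{2} \left(-4\right) \left(-18\right) = 2 \cdot 3 \cdot 49 \left(-4\right) \left(-18\right) = 294 \left(-4\right) \left(-18\right) = \left(-1176\right) \left(-18\right) = 21168$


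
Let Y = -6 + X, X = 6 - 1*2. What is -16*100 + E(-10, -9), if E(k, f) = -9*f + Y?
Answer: -1521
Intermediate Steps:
X = 4 (X = 6 - 2 = 4)
Y = -2 (Y = -6 + 4 = -2)
E(k, f) = -2 - 9*f (E(k, f) = -9*f - 2 = -2 - 9*f)
-16*100 + E(-10, -9) = -16*100 + (-2 - 9*(-9)) = -1600 + (-2 + 81) = -1600 + 79 = -1521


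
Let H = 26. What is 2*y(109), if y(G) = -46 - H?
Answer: -144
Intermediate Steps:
y(G) = -72 (y(G) = -46 - 1*26 = -46 - 26 = -72)
2*y(109) = 2*(-72) = -144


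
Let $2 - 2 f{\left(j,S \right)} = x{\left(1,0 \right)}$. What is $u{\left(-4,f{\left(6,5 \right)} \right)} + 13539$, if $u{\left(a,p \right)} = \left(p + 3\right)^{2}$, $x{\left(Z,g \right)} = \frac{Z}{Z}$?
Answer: $\frac{54205}{4} \approx 13551.0$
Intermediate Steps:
$x{\left(Z,g \right)} = 1$
$f{\left(j,S \right)} = \frac{1}{2}$ ($f{\left(j,S \right)} = 1 - \frac{1}{2} = \frac{1}{2}$)
$u{\left(a,p \right)} = \left(3 + p\right)^{2}$
$u{\left(-4,f{\left(6,5 \right)} \right)} + 13539 = \left(3 + \frac{1}{2}\right)^{2} + 13539 = \left(\frac{7}{2}\right)^{2} + 13539 = \frac{49}{4} + 13539 = \frac{54205}{4}$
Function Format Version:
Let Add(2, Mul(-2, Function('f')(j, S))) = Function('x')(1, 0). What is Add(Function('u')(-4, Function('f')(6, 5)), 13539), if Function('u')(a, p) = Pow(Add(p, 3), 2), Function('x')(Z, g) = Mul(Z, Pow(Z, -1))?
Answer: Rational(54205, 4) ≈ 13551.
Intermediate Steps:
Function('x')(Z, g) = 1
Function('f')(j, S) = Rational(1, 2) (Function('f')(j, S) = Add(1, Mul(Rational(-1, 2), 1)) = Add(1, Rational(-1, 2)) = Rational(1, 2))
Function('u')(a, p) = Pow(Add(3, p), 2)
Add(Function('u')(-4, Function('f')(6, 5)), 13539) = Add(Pow(Add(3, Rational(1, 2)), 2), 13539) = Add(Pow(Rational(7, 2), 2), 13539) = Add(Rational(49, 4), 13539) = Rational(54205, 4)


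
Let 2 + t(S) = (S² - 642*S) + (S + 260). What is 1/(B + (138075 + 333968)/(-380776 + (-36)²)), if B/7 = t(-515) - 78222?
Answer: 379480/1374336439317 ≈ 2.7612e-7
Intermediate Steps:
t(S) = 258 + S² - 641*S (t(S) = -2 + ((S² - 642*S) + (S + 260)) = -2 + ((S² - 642*S) + (260 + S)) = -2 + (260 + S² - 641*S) = 258 + S² - 641*S)
B = 3621632 (B = 7*((258 + (-515)² - 641*(-515)) - 78222) = 7*((258 + 265225 + 330115) - 78222) = 7*(595598 - 78222) = 7*517376 = 3621632)
1/(B + (138075 + 333968)/(-380776 + (-36)²)) = 1/(3621632 + (138075 + 333968)/(-380776 + (-36)²)) = 1/(3621632 + 472043/(-380776 + 1296)) = 1/(3621632 + 472043/(-379480)) = 1/(3621632 + 472043*(-1/379480)) = 1/(3621632 - 472043/379480) = 1/(1374336439317/379480) = 379480/1374336439317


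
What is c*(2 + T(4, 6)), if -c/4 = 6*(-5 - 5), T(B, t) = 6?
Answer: 1920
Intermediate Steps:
c = 240 (c = -24*(-5 - 5) = -24*(-10) = -4*(-60) = 240)
c*(2 + T(4, 6)) = 240*(2 + 6) = 240*8 = 1920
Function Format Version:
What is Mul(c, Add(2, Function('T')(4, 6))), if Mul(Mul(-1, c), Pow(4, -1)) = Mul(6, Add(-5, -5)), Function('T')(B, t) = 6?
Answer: 1920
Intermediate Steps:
c = 240 (c = Mul(-4, Mul(6, Add(-5, -5))) = Mul(-4, Mul(6, -10)) = Mul(-4, -60) = 240)
Mul(c, Add(2, Function('T')(4, 6))) = Mul(240, Add(2, 6)) = Mul(240, 8) = 1920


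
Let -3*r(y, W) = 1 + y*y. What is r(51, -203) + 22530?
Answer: 64988/3 ≈ 21663.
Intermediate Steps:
r(y, W) = -⅓ - y²/3 (r(y, W) = -(1 + y*y)/3 = -(1 + y²)/3 = -⅓ - y²/3)
r(51, -203) + 22530 = (-⅓ - ⅓*51²) + 22530 = (-⅓ - ⅓*2601) + 22530 = (-⅓ - 867) + 22530 = -2602/3 + 22530 = 64988/3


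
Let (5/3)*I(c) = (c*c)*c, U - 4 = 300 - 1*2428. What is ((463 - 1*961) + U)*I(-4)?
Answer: 503424/5 ≈ 1.0068e+5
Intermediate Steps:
U = -2124 (U = 4 + (300 - 1*2428) = 4 + (300 - 2428) = 4 - 2128 = -2124)
I(c) = 3*c³/5 (I(c) = 3*((c*c)*c)/5 = 3*(c²*c)/5 = 3*c³/5)
((463 - 1*961) + U)*I(-4) = ((463 - 1*961) - 2124)*((⅗)*(-4)³) = ((463 - 961) - 2124)*((⅗)*(-64)) = (-498 - 2124)*(-192/5) = -2622*(-192/5) = 503424/5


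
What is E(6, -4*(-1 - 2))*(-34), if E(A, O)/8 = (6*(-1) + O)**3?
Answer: -58752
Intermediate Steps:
E(A, O) = 8*(-6 + O)**3 (E(A, O) = 8*(6*(-1) + O)**3 = 8*(-6 + O)**3)
E(6, -4*(-1 - 2))*(-34) = (8*(-6 - 4*(-1 - 2))**3)*(-34) = (8*(-6 - 4*(-3))**3)*(-34) = (8*(-6 + 12)**3)*(-34) = (8*6**3)*(-34) = (8*216)*(-34) = 1728*(-34) = -58752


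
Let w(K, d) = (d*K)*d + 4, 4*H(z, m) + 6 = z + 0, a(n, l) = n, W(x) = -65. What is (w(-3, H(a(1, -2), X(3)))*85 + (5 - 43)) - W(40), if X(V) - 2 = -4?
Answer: -503/16 ≈ -31.438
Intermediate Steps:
X(V) = -2 (X(V) = 2 - 4 = -2)
H(z, m) = -3/2 + z/4 (H(z, m) = -3/2 + (z + 0)/4 = -3/2 + z/4)
w(K, d) = 4 + K*d² (w(K, d) = (K*d)*d + 4 = K*d² + 4 = 4 + K*d²)
(w(-3, H(a(1, -2), X(3)))*85 + (5 - 43)) - W(40) = ((4 - 3*(-3/2 + (¼)*1)²)*85 + (5 - 43)) - 1*(-65) = ((4 - 3*(-3/2 + ¼)²)*85 - 38) + 65 = ((4 - 3*(-5/4)²)*85 - 38) + 65 = ((4 - 3*25/16)*85 - 38) + 65 = ((4 - 75/16)*85 - 38) + 65 = (-11/16*85 - 38) + 65 = (-935/16 - 38) + 65 = -1543/16 + 65 = -503/16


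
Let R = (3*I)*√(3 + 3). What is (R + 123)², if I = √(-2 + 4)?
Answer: 15237 + 1476*√3 ≈ 17794.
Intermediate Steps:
I = √2 ≈ 1.4142
R = 6*√3 (R = (3*√2)*√(3 + 3) = (3*√2)*√6 = 6*√3 ≈ 10.392)
(R + 123)² = (6*√3 + 123)² = (123 + 6*√3)²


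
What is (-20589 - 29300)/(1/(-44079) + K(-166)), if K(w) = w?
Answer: 2199057231/7317115 ≈ 300.54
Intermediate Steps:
(-20589 - 29300)/(1/(-44079) + K(-166)) = (-20589 - 29300)/(1/(-44079) - 166) = -49889/(-1/44079 - 166) = -49889/(-7317115/44079) = -49889*(-44079/7317115) = 2199057231/7317115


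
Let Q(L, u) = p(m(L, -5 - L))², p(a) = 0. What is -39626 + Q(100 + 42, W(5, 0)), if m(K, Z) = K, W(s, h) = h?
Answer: -39626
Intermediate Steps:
Q(L, u) = 0 (Q(L, u) = 0² = 0)
-39626 + Q(100 + 42, W(5, 0)) = -39626 + 0 = -39626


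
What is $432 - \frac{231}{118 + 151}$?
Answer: $\frac{115977}{269} \approx 431.14$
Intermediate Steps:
$432 - \frac{231}{118 + 151} = 432 - \frac{231}{269} = \frac{115977}{269}$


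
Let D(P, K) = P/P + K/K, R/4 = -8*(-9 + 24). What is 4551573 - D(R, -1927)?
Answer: 4551571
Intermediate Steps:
R = -480 (R = 4*(-8*(-9 + 24)) = 4*(-8*15) = 4*(-120) = -480)
D(P, K) = 2 (D(P, K) = 1 + 1 = 2)
4551573 - D(R, -1927) = 4551573 - 1*2 = 4551573 - 2 = 4551571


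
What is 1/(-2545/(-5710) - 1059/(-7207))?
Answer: 8230394/4877741 ≈ 1.6873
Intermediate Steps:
1/(-2545/(-5710) - 1059/(-7207)) = 1/(-2545*(-1/5710) - 1059*(-1/7207)) = 1/(509/1142 + 1059/7207) = 1/(4877741/8230394) = 8230394/4877741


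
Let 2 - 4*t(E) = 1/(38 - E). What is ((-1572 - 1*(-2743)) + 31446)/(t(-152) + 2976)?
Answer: 24788920/2262139 ≈ 10.958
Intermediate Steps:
t(E) = 1/2 - 1/(4*(38 - E))
((-1572 - 1*(-2743)) + 31446)/(t(-152) + 2976) = ((-1572 - 1*(-2743)) + 31446)/((-75 + 2*(-152))/(4*(-38 - 152)) + 2976) = ((-1572 + 2743) + 31446)/((1/4)*(-75 - 304)/(-190) + 2976) = (1171 + 31446)/((1/4)*(-1/190)*(-379) + 2976) = 32617/(379/760 + 2976) = 32617/(2262139/760) = 32617*(760/2262139) = 24788920/2262139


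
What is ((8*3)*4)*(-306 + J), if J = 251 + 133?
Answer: 7488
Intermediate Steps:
J = 384
((8*3)*4)*(-306 + J) = ((8*3)*4)*(-306 + 384) = (24*4)*78 = 96*78 = 7488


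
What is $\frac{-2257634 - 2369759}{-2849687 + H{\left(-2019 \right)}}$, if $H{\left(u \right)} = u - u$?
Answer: $\frac{4627393}{2849687} \approx 1.6238$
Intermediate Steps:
$H{\left(u \right)} = 0$
$\frac{-2257634 - 2369759}{-2849687 + H{\left(-2019 \right)}} = \frac{-2257634 - 2369759}{-2849687 + 0} = - \frac{4627393}{-2849687} = \left(-4627393\right) \left(- \frac{1}{2849687}\right) = \frac{4627393}{2849687}$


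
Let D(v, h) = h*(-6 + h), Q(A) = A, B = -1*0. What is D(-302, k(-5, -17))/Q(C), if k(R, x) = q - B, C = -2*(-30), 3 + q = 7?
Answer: -2/15 ≈ -0.13333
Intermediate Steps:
q = 4 (q = -3 + 7 = 4)
B = 0
C = 60
k(R, x) = 4 (k(R, x) = 4 - 1*0 = 4 + 0 = 4)
D(-302, k(-5, -17))/Q(C) = (4*(-6 + 4))/60 = (4*(-2))*(1/60) = -8*1/60 = -2/15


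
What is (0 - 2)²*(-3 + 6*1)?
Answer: 12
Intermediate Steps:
(0 - 2)²*(-3 + 6*1) = (-2)²*(-3 + 6) = 4*3 = 12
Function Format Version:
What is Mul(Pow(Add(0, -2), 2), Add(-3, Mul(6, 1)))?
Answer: 12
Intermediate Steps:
Mul(Pow(Add(0, -2), 2), Add(-3, Mul(6, 1))) = Mul(Pow(-2, 2), Add(-3, 6)) = Mul(4, 3) = 12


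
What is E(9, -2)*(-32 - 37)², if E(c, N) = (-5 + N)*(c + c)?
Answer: -599886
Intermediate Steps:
E(c, N) = 2*c*(-5 + N) (E(c, N) = (-5 + N)*(2*c) = 2*c*(-5 + N))
E(9, -2)*(-32 - 37)² = (2*9*(-5 - 2))*(-32 - 37)² = (2*9*(-7))*(-69)² = -126*4761 = -599886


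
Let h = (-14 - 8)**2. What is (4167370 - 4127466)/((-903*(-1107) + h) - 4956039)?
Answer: -19952/1977967 ≈ -0.010087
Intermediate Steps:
h = 484 (h = (-22)**2 = 484)
(4167370 - 4127466)/((-903*(-1107) + h) - 4956039) = (4167370 - 4127466)/((-903*(-1107) + 484) - 4956039) = 39904/((999621 + 484) - 4956039) = 39904/(1000105 - 4956039) = 39904/(-3955934) = 39904*(-1/3955934) = -19952/1977967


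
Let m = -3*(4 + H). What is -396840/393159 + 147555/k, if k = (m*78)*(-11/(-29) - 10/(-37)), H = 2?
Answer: -3499013305/21492692 ≈ -162.80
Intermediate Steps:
m = -18 (m = -3*(4 + 2) = -3*6 = -18)
k = -978588/1073 (k = (-18*78)*(-11/(-29) - 10/(-37)) = -1404*(-11*(-1/29) - 10*(-1/37)) = -1404*(11/29 + 10/37) = -1404*697/1073 = -978588/1073 ≈ -912.01)
-396840/393159 + 147555/k = -396840/393159 + 147555/(-978588/1073) = -396840*1/393159 + 147555*(-1073/978588) = -132280/131053 - 5863945/36244 = -3499013305/21492692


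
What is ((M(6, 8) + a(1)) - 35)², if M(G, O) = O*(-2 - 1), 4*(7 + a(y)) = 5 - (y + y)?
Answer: 68121/16 ≈ 4257.6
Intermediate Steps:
a(y) = -23/4 - y/2 (a(y) = -7 + (5 - (y + y))/4 = -7 + (5 - 2*y)/4 = -7 + (5/4 - y/2) = -23/4 - y/2)
M(G, O) = -3*O (M(G, O) = O*(-3) = -3*O)
((M(6, 8) + a(1)) - 35)² = ((-3*8 + (-23/4 - ½*1)) - 35)² = ((-24 + (-23/4 - ½)) - 35)² = ((-24 - 25/4) - 35)² = (-121/4 - 35)² = (-261/4)² = 68121/16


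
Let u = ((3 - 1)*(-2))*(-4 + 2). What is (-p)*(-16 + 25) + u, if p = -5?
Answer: 53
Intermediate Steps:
u = 8 (u = (2*(-2))*(-2) = -4*(-2) = 8)
(-p)*(-16 + 25) + u = (-1*(-5))*(-16 + 25) + 8 = 5*9 + 8 = 45 + 8 = 53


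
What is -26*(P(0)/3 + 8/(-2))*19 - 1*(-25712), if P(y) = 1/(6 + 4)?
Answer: 415073/15 ≈ 27672.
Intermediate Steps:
P(y) = 1/10
-26*(P(0)/3 + 8/(-2))*19 - 1*(-25712) = -26*((1/10)/3 + 8/(-2))*19 - 1*(-25712) = -26*((1/10)*(1/3) + 8*(-1/2))*19 + 25712 = -26*(1/30 - 4)*19 + 25712 = -26*(-119/30)*19 + 25712 = (1547/15)*19 + 25712 = 29393/15 + 25712 = 415073/15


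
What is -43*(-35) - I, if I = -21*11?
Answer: 1736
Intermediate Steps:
I = -231
-43*(-35) - I = -43*(-35) - 1*(-231) = 1505 + 231 = 1736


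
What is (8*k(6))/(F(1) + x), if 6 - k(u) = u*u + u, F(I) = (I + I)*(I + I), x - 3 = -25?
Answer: 16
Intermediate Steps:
x = -22 (x = 3 - 25 = -22)
F(I) = 4*I² (F(I) = (2*I)*(2*I) = 4*I²)
k(u) = 6 - u - u² (k(u) = 6 - (u*u + u) = 6 - (u² + u) = 6 - (u + u²) = 6 + (-u - u²) = 6 - u - u²)
(8*k(6))/(F(1) + x) = (8*(6 - 1*6 - 1*6²))/(4*1² - 22) = (8*(6 - 6 - 1*36))/(4*1 - 22) = (8*(6 - 6 - 36))/(4 - 22) = (8*(-36))/(-18) = -288*(-1/18) = 16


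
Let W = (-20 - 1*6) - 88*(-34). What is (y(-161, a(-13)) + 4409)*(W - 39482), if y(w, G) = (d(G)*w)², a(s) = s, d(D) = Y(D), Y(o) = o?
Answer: -160124777928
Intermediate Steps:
d(D) = D
y(w, G) = G²*w² (y(w, G) = (G*w)² = G²*w²)
W = 2966 (W = (-20 - 6) + 2992 = -26 + 2992 = 2966)
(y(-161, a(-13)) + 4409)*(W - 39482) = ((-13)²*(-161)² + 4409)*(2966 - 39482) = (169*25921 + 4409)*(-36516) = (4380649 + 4409)*(-36516) = 4385058*(-36516) = -160124777928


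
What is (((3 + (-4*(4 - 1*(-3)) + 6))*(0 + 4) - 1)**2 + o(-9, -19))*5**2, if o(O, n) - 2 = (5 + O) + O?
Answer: 147950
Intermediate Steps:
o(O, n) = 7 + 2*O (o(O, n) = 2 + ((5 + O) + O) = 2 + (5 + 2*O) = 7 + 2*O)
(((3 + (-4*(4 - 1*(-3)) + 6))*(0 + 4) - 1)**2 + o(-9, -19))*5**2 = (((3 + (-4*(4 - 1*(-3)) + 6))*(0 + 4) - 1)**2 + (7 + 2*(-9)))*5**2 = (((3 + (-4*(4 + 3) + 6))*4 - 1)**2 + (7 - 18))*25 = (((3 + (-4*7 + 6))*4 - 1)**2 - 11)*25 = (((3 + (-28 + 6))*4 - 1)**2 - 11)*25 = (((3 - 22)*4 - 1)**2 - 11)*25 = ((-19*4 - 1)**2 - 11)*25 = ((-76 - 1)**2 - 11)*25 = ((-77)**2 - 11)*25 = (5929 - 11)*25 = 5918*25 = 147950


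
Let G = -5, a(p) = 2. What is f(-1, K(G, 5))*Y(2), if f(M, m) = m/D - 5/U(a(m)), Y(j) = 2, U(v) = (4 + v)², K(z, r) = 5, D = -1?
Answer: -185/18 ≈ -10.278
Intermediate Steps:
f(M, m) = -5/36 - m (f(M, m) = m/(-1) - 5/(4 + 2)² = m*(-1) - 5/(6²) = -m - 5/36 = -5/36 - m)
f(-1, K(G, 5))*Y(2) = (-5/36 - 1*5)*2 = (-5/36 - 5)*2 = -185/36*2 = -185/18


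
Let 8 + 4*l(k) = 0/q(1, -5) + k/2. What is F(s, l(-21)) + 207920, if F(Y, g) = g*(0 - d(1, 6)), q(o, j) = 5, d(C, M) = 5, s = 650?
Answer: 1663545/8 ≈ 2.0794e+5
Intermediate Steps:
l(k) = -2 + k/8 (l(k) = -2 + (0/5 + k/2)/4 = -2 + (0*(⅕) + k*(½))/4 = -2 + (0 + k/2)/4 = -2 + (k/2)/4 = -2 + k/8)
F(Y, g) = -5*g (F(Y, g) = g*(0 - 1*5) = g*(0 - 5) = g*(-5) = -5*g)
F(s, l(-21)) + 207920 = -5*(-2 + (⅛)*(-21)) + 207920 = -5*(-2 - 21/8) + 207920 = -5*(-37/8) + 207920 = 185/8 + 207920 = 1663545/8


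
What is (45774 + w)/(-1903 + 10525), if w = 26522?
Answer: 36148/4311 ≈ 8.3851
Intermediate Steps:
(45774 + w)/(-1903 + 10525) = (45774 + 26522)/(-1903 + 10525) = 72296/8622 = 72296*(1/8622) = 36148/4311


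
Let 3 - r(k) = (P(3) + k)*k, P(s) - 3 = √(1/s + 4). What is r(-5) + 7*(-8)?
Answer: -63 + 5*√39/3 ≈ -52.592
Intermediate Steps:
P(s) = 3 + √(4 + 1/s) (P(s) = 3 + √(1/s + 4) = 3 + √(4 + 1/s))
r(k) = 3 - k*(3 + k + √39/3) (r(k) = 3 - ((3 + √(4 + 1/3)) + k)*k = 3 - ((3 + √(4 + ⅓)) + k)*k = 3 - ((3 + √(13/3)) + k)*k = 3 - ((3 + √39/3) + k)*k = 3 - (3 + k + √39/3)*k = 3 - k*(3 + k + √39/3))
r(-5) + 7*(-8) = (3 - 1*(-5)² - ⅓*(-5)*(9 + √39)) + 7*(-8) = (3 - 1*25 + (15 + 5*√39/3)) - 56 = (3 - 25 + (15 + 5*√39/3)) - 56 = (-7 + 5*√39/3) - 56 = -63 + 5*√39/3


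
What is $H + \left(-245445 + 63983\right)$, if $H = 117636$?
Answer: $-63826$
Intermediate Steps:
$H + \left(-245445 + 63983\right) = 117636 + \left(-245445 + 63983\right) = 117636 - 181462 = -63826$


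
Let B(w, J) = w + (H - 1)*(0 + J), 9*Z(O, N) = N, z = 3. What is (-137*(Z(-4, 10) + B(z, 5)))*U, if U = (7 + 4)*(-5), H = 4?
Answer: 1296020/9 ≈ 1.4400e+5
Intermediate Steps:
Z(O, N) = N/9
B(w, J) = w + 3*J (B(w, J) = w + (4 - 1)*(0 + J) = w + 3*J)
U = -55 (U = 11*(-5) = -55)
(-137*(Z(-4, 10) + B(z, 5)))*U = -137*((⅑)*10 + (3 + 3*5))*(-55) = -137*(10/9 + (3 + 15))*(-55) = -137*(10/9 + 18)*(-55) = -137*172/9*(-55) = -23564/9*(-55) = 1296020/9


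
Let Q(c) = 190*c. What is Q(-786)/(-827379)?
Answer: 49780/275793 ≈ 0.18050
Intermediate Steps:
Q(-786)/(-827379) = (190*(-786))/(-827379) = -149340*(-1/827379) = 49780/275793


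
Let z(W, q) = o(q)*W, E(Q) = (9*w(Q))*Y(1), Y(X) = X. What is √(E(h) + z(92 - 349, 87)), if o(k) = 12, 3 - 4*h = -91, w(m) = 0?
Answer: 2*I*√771 ≈ 55.534*I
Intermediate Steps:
h = 47/2 (h = ¾ - ¼*(-91) = ¾ + 91/4 = 47/2 ≈ 23.500)
E(Q) = 0 (E(Q) = (9*0)*1 = 0*1 = 0)
z(W, q) = 12*W
√(E(h) + z(92 - 349, 87)) = √(0 + 12*(92 - 349)) = √(0 + 12*(-257)) = √(0 - 3084) = √(-3084) = 2*I*√771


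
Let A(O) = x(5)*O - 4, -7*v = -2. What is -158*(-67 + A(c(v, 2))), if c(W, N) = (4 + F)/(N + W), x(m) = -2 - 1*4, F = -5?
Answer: 43213/4 ≈ 10803.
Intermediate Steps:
x(m) = -6 (x(m) = -2 - 4 = -6)
v = 2/7 (v = -⅐*(-2) = 2/7 ≈ 0.28571)
c(W, N) = -1/(N + W) (c(W, N) = (4 - 5)/(N + W) = -1/(N + W))
A(O) = -4 - 6*O (A(O) = -6*O - 4 = -4 - 6*O)
-158*(-67 + A(c(v, 2))) = -158*(-67 + (-4 - (-6)/(2 + 2/7))) = -158*(-67 + (-4 - (-6)/16/7)) = -158*(-67 + (-4 - (-6)*7/16)) = -158*(-67 + (-4 - 6*(-7/16))) = -158*(-67 + (-4 + 21/8)) = -158*(-67 - 11/8) = -158*(-547/8) = 43213/4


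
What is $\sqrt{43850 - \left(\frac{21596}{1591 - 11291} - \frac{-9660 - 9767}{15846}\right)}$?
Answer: $\frac{\sqrt{2590015040417816898}}{7685310} \approx 209.41$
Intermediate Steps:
$\sqrt{43850 - \left(\frac{21596}{1591 - 11291} - \frac{-9660 - 9767}{15846}\right)} = \sqrt{43850 - \left(\frac{19427}{15846} + \frac{21596}{1591 - 11291}\right)} = \sqrt{43850 - \left(\frac{19427}{15846} + \frac{21596}{-9700}\right)} = \sqrt{43850 - - \frac{38442079}{38426550}} = \sqrt{43850 + \left(- \frac{19427}{15846} + \frac{5399}{2425}\right)} = \sqrt{43850 + \frac{38442079}{38426550}} = \sqrt{\frac{1685042659579}{38426550}} = \frac{\sqrt{2590015040417816898}}{7685310}$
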